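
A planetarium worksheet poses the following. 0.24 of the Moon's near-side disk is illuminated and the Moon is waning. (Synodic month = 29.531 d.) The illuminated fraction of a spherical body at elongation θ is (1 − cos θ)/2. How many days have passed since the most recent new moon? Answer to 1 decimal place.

From f = (1 − cos θ)/2: cos θ = 1 − 2×0.24 = 0.520; arccos → 58.7°.
Since the Moon is past full (waning), take the reflex angle: θ = 360° − 58.7° = 301.3°.
Age = 29.531 × 301.3°/360° ≈ 24.72 days.

24.7 days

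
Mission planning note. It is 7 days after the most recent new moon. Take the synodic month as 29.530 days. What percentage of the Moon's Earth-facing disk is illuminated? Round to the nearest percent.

46%

The Moon has covered 7/29.530 of its cycle, so θ ≈ 360° × 7/29.530 = 85.3°.
cos 85.3° = 0.081, so f = (1 − 0.081)/2 = 0.459, so 46%.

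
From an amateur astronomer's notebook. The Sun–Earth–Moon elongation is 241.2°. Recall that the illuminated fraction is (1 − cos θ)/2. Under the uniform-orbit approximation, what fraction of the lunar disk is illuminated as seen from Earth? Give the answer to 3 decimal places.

0.741

Half-versine of 241.2°: (1 − (-0.482))/2 = 0.741.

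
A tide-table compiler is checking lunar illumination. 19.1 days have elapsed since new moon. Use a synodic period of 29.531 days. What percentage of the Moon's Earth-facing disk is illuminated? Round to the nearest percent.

80%

Phase angle: θ = 360°·(19.1 d)/(29.531 d) = 232.8°.
cos 232.8° = (-0.604), so f = (1 − (-0.604))/2 = 0.802, so 80%.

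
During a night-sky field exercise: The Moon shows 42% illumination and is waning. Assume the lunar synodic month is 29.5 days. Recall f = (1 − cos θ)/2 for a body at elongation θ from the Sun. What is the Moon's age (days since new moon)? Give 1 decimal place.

cos θ = 1 − 2f = 0.160, giving a principal value of 80.8°.
Since the Moon is past full (waning), take the reflex angle: θ = 360° − 80.8° = 279.2°.
At 360°/29.5 d per day, 279.2° corresponds to 22.88 days.

22.9 days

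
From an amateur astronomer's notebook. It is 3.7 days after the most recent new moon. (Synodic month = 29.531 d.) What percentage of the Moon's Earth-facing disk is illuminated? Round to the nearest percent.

15%

Phase angle: θ = 360°·(3.7 d)/(29.531 d) = 45.1°.
cos 45.1° = 0.706, so f = (1 − 0.706)/2 = 0.147, so 15%.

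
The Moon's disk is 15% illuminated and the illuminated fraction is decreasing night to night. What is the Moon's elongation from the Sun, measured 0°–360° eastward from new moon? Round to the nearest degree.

From f = (1 − cos θ)/2: cos θ = 1 − 2×0.15 = 0.700; arccos → 45.6°.
Since the Moon is past full (waning), take the reflex angle: θ = 360° − 45.6° = 314.4°.

314°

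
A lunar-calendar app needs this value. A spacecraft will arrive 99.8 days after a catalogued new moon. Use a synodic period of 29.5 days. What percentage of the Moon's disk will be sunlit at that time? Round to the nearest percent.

99.8 d spans 3 complete synodic months (3 × 29.5 = 88.50 d) plus 11.30 d.
Elongation θ = 360° × 11.30/29.5 ≈ 137.9°.
Illuminated fraction = (1 − cos 137.9°)/2 = (1 − (-0.742))/2 ≈ 0.871, so 87%.

87%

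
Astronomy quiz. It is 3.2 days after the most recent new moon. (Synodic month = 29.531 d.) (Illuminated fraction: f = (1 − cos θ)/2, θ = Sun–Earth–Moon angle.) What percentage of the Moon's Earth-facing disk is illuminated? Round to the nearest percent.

The Moon has covered 3.2/29.531 of its cycle, so θ ≈ 360° × 3.2/29.531 = 39.0°.
cos 39.0° = 0.777, so f = (1 − 0.777)/2 = 0.111, so 11%.

11%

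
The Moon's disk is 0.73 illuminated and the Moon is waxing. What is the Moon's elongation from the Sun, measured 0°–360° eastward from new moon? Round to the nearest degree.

117°

cos θ = 1 − 2f = -0.460, giving a principal value of 117.4°.
Waxing ⇒ before full, so θ = 117.4°.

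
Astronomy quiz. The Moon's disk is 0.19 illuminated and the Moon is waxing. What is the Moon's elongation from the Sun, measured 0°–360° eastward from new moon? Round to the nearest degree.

From f = (1 − cos θ)/2: cos θ = 1 − 2×0.19 = 0.620; arccos → 51.7°.
The Moon is waxing (0°–180°), so θ = 51.7° directly.

52°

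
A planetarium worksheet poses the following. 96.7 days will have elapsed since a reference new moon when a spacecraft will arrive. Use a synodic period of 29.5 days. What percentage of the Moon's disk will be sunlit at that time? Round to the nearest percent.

59%

Reduce mod P: 96.7 − 3×29.5 = 8.20 d into the current lunation.
Elongation θ = 360° × 8.20/29.5 ≈ 100.1°.
cos 100.1° = (-0.175), so f = (1 − (-0.175))/2 = 0.587, so 59%.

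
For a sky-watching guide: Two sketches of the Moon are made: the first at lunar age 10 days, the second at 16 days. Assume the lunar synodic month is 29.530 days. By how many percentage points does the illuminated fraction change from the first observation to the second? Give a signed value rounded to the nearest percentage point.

θ₁ = 360° × 10/29.530 = 121.9°, f₁ = (1 − cos θ₁)/2 = 0.764.
θ₂ = 360° × 16/29.530 = 195.1°, f₂ = (1 − cos θ₂)/2 = 0.983.
Change = f₂ − f₁ = +0.219 → +22 percentage points.

+22 pp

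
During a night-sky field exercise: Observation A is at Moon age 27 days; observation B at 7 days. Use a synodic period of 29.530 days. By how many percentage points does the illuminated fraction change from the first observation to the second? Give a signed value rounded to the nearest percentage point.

+39 pp

θ₁ = 360° × 27/29.530 = 329.2°, f₁ = (1 − cos θ₁)/2 = 0.071.
θ₂ = 360° × 7/29.530 = 85.3°, f₂ = (1 − cos θ₂)/2 = 0.459.
Change = f₂ − f₁ = +0.389 → +39 percentage points.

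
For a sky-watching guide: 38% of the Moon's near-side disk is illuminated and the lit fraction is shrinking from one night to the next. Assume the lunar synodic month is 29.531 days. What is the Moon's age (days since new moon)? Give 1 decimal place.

23.3 days

Invert f = (1 − cos θ)/2 to get cos θ = 1 − 2(0.38) = 0.240, hence θ₀ = arccos 0.240 = 76.1°.
Since the Moon is past full (waning), take the reflex angle: θ = 360° − 76.1° = 283.9°.
Age = 29.531 × 283.9°/360° ≈ 23.29 days.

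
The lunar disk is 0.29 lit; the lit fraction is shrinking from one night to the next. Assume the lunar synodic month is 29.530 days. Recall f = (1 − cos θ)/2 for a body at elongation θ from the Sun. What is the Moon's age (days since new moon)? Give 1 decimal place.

24.2 days

Invert f = (1 − cos θ)/2 to get cos θ = 1 − 2(0.29) = 0.420, hence θ₀ = arccos 0.420 = 65.2°.
Since the Moon is past full (waning), take the reflex angle: θ = 360° − 65.2° = 294.8°.
That fraction of the synodic month is 294.8/360 × 29.530 d ≈ 24.18 d.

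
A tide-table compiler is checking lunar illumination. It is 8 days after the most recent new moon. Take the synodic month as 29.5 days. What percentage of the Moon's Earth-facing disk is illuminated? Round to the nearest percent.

57%

Phase angle: θ = 360°·(8 d)/(29.5 d) = 97.6°.
Illuminated fraction = (1 − cos 97.6°)/2 = (1 − (-0.133))/2 ≈ 0.566, so 57%.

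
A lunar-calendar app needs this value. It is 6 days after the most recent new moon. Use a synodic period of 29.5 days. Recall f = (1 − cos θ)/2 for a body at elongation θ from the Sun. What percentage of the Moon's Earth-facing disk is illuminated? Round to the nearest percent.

Phase angle: θ = 360°·(6 d)/(29.5 d) = 73.2°.
With cos θ = 0.289, the lit fraction is (1 − 0.289)/2 ≈ 0.356, so 36%.

36%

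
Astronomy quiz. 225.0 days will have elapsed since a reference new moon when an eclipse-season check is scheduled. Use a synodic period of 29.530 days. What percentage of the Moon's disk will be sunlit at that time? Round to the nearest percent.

225.0 d spans 7 complete synodic months (7 × 29.530 = 206.71 d) plus 18.29 d.
Elongation θ = 360° × 18.29/29.530 ≈ 223.0°.
cos 223.0° = (-0.732), so f = (1 − (-0.732))/2 = 0.866, so 87%.

87%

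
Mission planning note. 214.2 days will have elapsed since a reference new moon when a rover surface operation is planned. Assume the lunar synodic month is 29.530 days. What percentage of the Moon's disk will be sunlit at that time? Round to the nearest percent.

51%

214.2 d spans 7 complete synodic months (7 × 29.530 = 206.71 d) plus 7.49 d.
The Moon has covered 7.49/29.530 of its cycle, so θ ≈ 360° × 7.49/29.530 = 91.3°.
cos 91.3° = (-0.023), so f = (1 − (-0.023))/2 = 0.511, so 51%.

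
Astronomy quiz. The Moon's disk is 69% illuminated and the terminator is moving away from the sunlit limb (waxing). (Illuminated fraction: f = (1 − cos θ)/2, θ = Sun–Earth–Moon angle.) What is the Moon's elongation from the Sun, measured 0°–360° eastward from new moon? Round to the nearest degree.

From f = (1 − cos θ)/2: cos θ = 1 − 2×0.69 = -0.380; arccos → 112.3°.
Waxing ⇒ before full, so θ = 112.3°.

112°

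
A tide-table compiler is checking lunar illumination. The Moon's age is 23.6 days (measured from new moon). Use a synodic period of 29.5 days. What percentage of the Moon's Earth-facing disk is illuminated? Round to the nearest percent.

35%

Phase angle: θ = 360°·(23.6 d)/(29.5 d) = 288.0°.
Illuminated fraction = (1 − cos 288.0°)/2 = (1 − 0.309)/2 ≈ 0.345, so 35%.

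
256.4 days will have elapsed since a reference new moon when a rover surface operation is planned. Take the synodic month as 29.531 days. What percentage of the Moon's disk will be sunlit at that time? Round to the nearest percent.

71%

256.4/29.531 = 8.682 lunations, so 8 complete cycles and 20.15 d into the next.
Phase angle: θ = 360°·(20.15 d)/(29.531 d) = 245.7°.
cos 245.7° = (-0.412), so f = (1 − (-0.412))/2 = 0.706, so 71%.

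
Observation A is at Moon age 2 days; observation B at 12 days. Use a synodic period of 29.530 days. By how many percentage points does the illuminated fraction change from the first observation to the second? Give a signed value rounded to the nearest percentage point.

θ₁ = 360° × 2/29.530 = 24.4°, f₁ = (1 − cos θ₁)/2 = 0.045.
θ₂ = 360° × 12/29.530 = 146.3°, f₂ = (1 − cos θ₂)/2 = 0.916.
Change = f₂ − f₁ = +0.871 → +87 percentage points.

+87 percentage points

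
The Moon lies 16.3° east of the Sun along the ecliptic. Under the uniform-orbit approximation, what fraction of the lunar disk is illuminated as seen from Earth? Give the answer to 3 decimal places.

0.020

Half-versine of 16.3°: (1 − 0.960)/2 = 0.020.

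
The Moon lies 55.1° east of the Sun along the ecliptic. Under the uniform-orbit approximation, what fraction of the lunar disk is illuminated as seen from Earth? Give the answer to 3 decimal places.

0.214

f = (1 − cos 55.1°)/2 = (1 − 0.572)/2 ≈ 0.214.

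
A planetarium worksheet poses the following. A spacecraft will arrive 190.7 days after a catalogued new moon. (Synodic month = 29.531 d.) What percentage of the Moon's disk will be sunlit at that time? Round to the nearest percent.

98%

190.7/29.531 = 6.458 lunations, so 6 complete cycles and 13.51 d into the next.
Phase angle: θ = 360°·(13.51 d)/(29.531 d) = 164.7°.
cos 164.7° = (-0.965), so f = (1 − (-0.965))/2 = 0.982, so 98%.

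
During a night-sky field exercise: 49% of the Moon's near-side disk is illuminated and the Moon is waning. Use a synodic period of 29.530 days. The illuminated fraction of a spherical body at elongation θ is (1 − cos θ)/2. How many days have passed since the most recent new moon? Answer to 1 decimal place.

22.2 days

cos θ = 1 − 2f = 0.020, giving a principal value of 88.9°.
A waning Moon lies in 180°–360°, so θ = 360° − 88.9° = 271.1°.
At 360°/29.530 d per day, 271.1° corresponds to 22.24 days.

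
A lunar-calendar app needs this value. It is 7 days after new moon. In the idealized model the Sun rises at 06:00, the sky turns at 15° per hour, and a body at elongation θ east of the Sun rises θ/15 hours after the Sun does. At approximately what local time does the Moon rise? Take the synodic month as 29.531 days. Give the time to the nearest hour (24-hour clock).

12:00

Phase angle: θ = 360°·(7 d)/(29.531 d) = 85.3°.
Delay after the Sun = 85.3° / (15°/h) ≈ 5.69 h.
06:00 + 5.69 h ≈ 11:41 → 12:00 to the nearest hour.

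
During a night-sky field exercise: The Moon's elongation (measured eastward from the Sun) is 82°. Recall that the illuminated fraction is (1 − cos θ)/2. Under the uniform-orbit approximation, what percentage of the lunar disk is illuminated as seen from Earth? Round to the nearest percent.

43%

f = (1 − cos 82°)/2 = (1 − 0.139)/2 ≈ 0.430, i.e. 43%.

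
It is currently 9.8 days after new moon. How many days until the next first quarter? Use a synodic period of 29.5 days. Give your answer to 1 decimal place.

27.1 days

First quarter is 0.25 of the way through the cycle: age 0.25 × 29.5 = 7.375 d.
Already past this cycle's first quarter; the next is at 7.375 + 29.5 = 36.875 d, so 36.875 − 9.8 = 27.075 days.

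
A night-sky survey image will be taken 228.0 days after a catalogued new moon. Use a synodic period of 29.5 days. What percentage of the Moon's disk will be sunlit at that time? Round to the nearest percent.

57%

228.0 d spans 7 complete synodic months (7 × 29.5 = 206.50 d) plus 21.50 d.
The Moon has covered 21.50/29.5 of its cycle, so θ ≈ 360° × 21.50/29.5 = 262.4°.
With cos θ = (-0.133), the lit fraction is (1 − (-0.133))/2 ≈ 0.566, so 57%.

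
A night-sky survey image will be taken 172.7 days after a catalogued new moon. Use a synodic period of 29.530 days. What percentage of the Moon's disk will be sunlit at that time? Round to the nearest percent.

172.7 d spans 5 complete synodic months (5 × 29.530 = 147.65 d) plus 25.05 d.
The Moon has covered 25.05/29.530 of its cycle, so θ ≈ 360° × 25.05/29.530 = 305.4°.
With cos θ = 0.579, the lit fraction is (1 − 0.579)/2 ≈ 0.210, so 21%.

21%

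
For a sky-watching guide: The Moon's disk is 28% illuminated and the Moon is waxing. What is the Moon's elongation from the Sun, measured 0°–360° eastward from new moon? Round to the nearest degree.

64°

cos θ = 1 − 2f = 0.440, giving a principal value of 63.9°.
Before full moon the principal value applies: θ = 63.9°.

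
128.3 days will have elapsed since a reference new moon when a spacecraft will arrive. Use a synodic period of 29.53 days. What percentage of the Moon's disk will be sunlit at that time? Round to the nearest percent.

78%

128.3 d spans 4 complete synodic months (4 × 29.53 = 118.12 d) plus 10.18 d.
Elongation θ = 360° × 10.18/29.53 ≈ 124.1°.
With cos θ = (-0.561), the lit fraction is (1 − (-0.561))/2 ≈ 0.780, so 78%.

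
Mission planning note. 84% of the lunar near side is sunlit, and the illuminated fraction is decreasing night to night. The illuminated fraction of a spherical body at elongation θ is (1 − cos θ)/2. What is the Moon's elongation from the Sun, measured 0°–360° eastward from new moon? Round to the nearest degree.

From f = (1 − cos θ)/2: cos θ = 1 − 2×0.84 = -0.680; arccos → 132.8°.
Waning ⇒ past full, so θ = 360° − 132.8° = 227.2°.

227°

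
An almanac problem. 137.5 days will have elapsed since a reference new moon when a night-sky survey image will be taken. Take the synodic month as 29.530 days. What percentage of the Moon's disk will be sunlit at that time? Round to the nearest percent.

78%

Reduce mod P: 137.5 − 4×29.530 = 19.38 d into the current lunation.
The Moon has covered 19.38/29.530 of its cycle, so θ ≈ 360° × 19.38/29.530 = 236.3°.
Illuminated fraction = (1 − cos 236.3°)/2 = (1 − (-0.555))/2 ≈ 0.778, so 78%.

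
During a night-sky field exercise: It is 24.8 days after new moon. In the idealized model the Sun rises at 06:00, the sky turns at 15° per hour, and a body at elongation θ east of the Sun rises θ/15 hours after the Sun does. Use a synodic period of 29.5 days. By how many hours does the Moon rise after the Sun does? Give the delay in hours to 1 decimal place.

20.2 h

The Moon has covered 24.8/29.5 of its cycle, so θ ≈ 360° × 24.8/29.5 = 302.6°.
Delay after the Sun = 302.6° / (15°/h) ≈ 20.18 h.
So the Moon rises 20.18 h after the Sun.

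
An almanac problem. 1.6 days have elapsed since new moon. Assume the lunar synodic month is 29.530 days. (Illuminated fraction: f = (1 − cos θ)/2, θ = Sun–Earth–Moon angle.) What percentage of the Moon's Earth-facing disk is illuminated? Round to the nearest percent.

Elongation θ = 360° × 1.6/29.530 ≈ 19.5°.
cos 19.5° = 0.943, so f = (1 − 0.943)/2 = 0.029, so 3%.

3%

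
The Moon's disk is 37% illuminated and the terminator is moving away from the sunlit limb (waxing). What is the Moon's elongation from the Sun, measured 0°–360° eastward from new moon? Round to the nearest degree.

75°

Invert f = (1 − cos θ)/2 to get cos θ = 1 − 2(0.37) = 0.260, hence θ₀ = arccos 0.260 = 74.9°.
Waxing ⇒ before full, so θ = 74.9°.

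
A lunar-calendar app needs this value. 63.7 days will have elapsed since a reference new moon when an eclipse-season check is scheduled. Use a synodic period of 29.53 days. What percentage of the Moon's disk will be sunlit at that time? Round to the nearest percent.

63.7 d spans 2 complete synodic months (2 × 29.53 = 59.06 d) plus 4.64 d.
Phase angle: θ = 360°·(4.64 d)/(29.53 d) = 56.6°.
With cos θ = 0.551, the lit fraction is (1 − 0.551)/2 ≈ 0.225, so 22%.

22%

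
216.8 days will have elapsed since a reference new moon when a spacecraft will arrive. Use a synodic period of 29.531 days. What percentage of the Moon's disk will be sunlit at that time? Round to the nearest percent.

Reduce mod P: 216.8 − 7×29.531 = 10.08 d into the current lunation.
Phase angle: θ = 360°·(10.08 d)/(29.531 d) = 122.9°.
cos 122.9° = (-0.543), so f = (1 − (-0.543))/2 = 0.772, so 77%.

77%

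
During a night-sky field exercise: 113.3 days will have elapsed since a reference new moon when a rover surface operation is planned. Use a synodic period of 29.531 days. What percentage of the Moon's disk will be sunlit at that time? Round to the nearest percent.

113.3 d spans 3 complete synodic months (3 × 29.531 = 88.59 d) plus 24.71 d.
Phase angle: θ = 360°·(24.71 d)/(29.531 d) = 301.2°.
With cos θ = 0.518, the lit fraction is (1 − 0.518)/2 ≈ 0.241, so 24%.

24%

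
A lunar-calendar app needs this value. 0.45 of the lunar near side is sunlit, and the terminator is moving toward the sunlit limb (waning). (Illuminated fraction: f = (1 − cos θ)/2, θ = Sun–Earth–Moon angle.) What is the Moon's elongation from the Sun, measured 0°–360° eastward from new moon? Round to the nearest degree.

cos θ = 1 − 2f = 0.100, giving a principal value of 84.3°.
A waning Moon lies in 180°–360°, so θ = 360° − 84.3° = 275.7°.

276°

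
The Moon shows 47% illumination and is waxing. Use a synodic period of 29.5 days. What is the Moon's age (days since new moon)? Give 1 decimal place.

7.1 days

Invert f = (1 − cos θ)/2 to get cos θ = 1 − 2(0.47) = 0.060, hence θ₀ = arccos 0.060 = 86.6°.
Waxing ⇒ before full, so θ = 86.6°.
That fraction of the synodic month is 86.6/360 × 29.5 d ≈ 7.09 d.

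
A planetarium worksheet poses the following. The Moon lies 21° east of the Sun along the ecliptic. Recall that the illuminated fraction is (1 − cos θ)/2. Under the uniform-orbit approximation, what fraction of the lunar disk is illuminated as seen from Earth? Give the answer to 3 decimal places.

0.033

f = (1 − cos 21°)/2 = (1 − 0.934)/2 ≈ 0.033.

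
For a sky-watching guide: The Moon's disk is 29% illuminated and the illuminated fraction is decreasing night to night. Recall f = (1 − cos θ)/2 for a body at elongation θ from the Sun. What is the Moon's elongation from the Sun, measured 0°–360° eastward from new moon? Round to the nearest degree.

295°

cos θ = 1 − 2f = 0.420, giving a principal value of 65.2°.
Waning ⇒ past full, so θ = 360° − 65.2° = 294.8°.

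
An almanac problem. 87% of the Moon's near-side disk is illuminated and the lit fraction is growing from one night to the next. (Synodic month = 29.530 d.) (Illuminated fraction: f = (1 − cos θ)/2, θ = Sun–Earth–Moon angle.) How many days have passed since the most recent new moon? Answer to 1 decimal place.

11.3 days

From f = (1 − cos θ)/2: cos θ = 1 − 2×0.87 = -0.740; arccos → 137.7°.
Before full moon the principal value applies: θ = 137.7°.
Age = 29.530 × 137.7°/360° ≈ 11.30 days.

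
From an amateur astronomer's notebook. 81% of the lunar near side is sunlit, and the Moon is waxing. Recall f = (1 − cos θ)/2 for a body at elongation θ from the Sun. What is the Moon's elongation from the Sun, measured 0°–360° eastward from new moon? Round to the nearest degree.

From f = (1 − cos θ)/2: cos θ = 1 − 2×0.81 = -0.620; arccos → 128.3°.
Waxing ⇒ before full, so θ = 128.3°.

128°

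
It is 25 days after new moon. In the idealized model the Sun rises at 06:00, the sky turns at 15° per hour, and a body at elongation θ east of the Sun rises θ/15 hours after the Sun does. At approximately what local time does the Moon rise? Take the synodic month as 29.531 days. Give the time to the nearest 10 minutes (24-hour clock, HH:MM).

Elongation θ = 360° × 25/29.531 ≈ 304.8°.
Delay after the Sun = 304.8° / (15°/h) ≈ 20.32 h.
06:00 + 20.318 h ≈ 02:19 → 02:20 to the nearest ten minutes.

02:20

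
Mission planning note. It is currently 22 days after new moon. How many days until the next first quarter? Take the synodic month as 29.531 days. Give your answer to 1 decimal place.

14.9 days

First quarter occurs at elongation 90°, i.e. at age 29.531 × 90/360 = 7.383 d.
Already past this cycle's first quarter; the next is at 7.383 + 29.531 = 36.914 d, so 36.914 − 22 = 14.914 days.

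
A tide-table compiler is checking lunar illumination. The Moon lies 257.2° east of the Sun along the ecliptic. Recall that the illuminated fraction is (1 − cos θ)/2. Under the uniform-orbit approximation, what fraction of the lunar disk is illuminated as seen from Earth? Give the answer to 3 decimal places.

Half-versine of 257.2°: (1 − (-0.222))/2 = 0.611.

0.611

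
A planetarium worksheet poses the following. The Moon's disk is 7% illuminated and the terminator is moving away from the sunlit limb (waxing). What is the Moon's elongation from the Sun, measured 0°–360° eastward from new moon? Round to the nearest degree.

31°

cos θ = 1 − 2f = 0.860, giving a principal value of 30.7°.
The Moon is waxing (0°–180°), so θ = 30.7° directly.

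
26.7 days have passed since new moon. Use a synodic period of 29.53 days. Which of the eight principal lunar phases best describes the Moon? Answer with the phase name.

waning crescent

θ ≈ 360° × 26.7/29.53 = 325°, which falls in the waning crescent sector.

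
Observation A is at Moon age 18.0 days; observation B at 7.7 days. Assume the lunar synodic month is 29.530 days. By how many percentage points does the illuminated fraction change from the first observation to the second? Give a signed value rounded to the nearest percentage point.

θ₁ = 360° × 18.0/29.530 = 219.4°, f₁ = (1 − cos θ₁)/2 = 0.886.
θ₂ = 360° × 7.7/29.530 = 93.9°, f₂ = (1 − cos θ₂)/2 = 0.534.
Change = f₂ − f₁ = -0.352 → -35 percentage points.

-35 percentage points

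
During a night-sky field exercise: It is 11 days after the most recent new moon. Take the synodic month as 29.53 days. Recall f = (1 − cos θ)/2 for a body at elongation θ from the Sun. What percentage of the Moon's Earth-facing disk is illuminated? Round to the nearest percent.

85%

Phase angle: θ = 360°·(11 d)/(29.53 d) = 134.1°.
Illuminated fraction = (1 − cos 134.1°)/2 = (1 − (-0.696))/2 ≈ 0.848, so 85%.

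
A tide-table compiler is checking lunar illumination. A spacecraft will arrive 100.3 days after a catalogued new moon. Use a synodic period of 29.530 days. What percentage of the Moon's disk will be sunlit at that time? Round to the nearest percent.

90%

100.3 d spans 3 complete synodic months (3 × 29.530 = 88.59 d) plus 11.71 d.
Phase angle: θ = 360°·(11.71 d)/(29.530 d) = 142.8°.
Illuminated fraction = (1 − cos 142.8°)/2 = (1 − (-0.796))/2 ≈ 0.898, so 90%.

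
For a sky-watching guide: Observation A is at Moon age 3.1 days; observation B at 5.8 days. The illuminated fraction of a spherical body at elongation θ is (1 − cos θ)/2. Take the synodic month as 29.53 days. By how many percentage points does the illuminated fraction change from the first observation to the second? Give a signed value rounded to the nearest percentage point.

θ₁ = 360° × 3.1/29.53 = 37.8°, f₁ = (1 − cos θ₁)/2 = 0.105.
θ₂ = 360° × 5.8/29.53 = 70.7°, f₂ = (1 − cos θ₂)/2 = 0.335.
Change = f₂ − f₁ = +0.230 → +23 percentage points.

+23 pp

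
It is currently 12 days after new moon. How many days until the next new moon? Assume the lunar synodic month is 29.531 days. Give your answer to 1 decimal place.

17.5 days

One full lunation from the last new moon is 29.531 d; remaining = 29.531 − 12 = 17.531 d.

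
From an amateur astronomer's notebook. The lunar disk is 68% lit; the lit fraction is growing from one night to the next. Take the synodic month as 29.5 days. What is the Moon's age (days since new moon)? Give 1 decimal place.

From f = (1 − cos θ)/2: cos θ = 1 − 2×0.68 = -0.360; arccos → 111.1°.
Before full moon the principal value applies: θ = 111.1°.
Age = 29.5 × 111.1°/360° ≈ 9.10 days.

9.1 days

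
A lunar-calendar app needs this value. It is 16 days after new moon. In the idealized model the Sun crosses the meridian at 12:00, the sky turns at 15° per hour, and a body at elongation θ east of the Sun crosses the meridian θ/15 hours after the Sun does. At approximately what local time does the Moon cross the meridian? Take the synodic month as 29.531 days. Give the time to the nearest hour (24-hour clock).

The Moon has covered 16/29.531 of its cycle, so θ ≈ 360° × 16/29.531 = 195.0°.
Delay after the Sun = 195.0° / (15°/h) ≈ 13.00 h.
12:00 + 13.00 h ≈ 01:00 → 01:00 to the nearest hour.

01:00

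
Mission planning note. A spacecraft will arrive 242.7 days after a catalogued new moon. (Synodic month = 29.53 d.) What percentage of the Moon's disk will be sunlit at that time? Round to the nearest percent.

40%

242.7 d spans 8 complete synodic months (8 × 29.53 = 236.24 d) plus 6.46 d.
Phase angle: θ = 360°·(6.46 d)/(29.53 d) = 78.8°.
Illuminated fraction = (1 − cos 78.8°)/2 = (1 − 0.195)/2 ≈ 0.402, so 40%.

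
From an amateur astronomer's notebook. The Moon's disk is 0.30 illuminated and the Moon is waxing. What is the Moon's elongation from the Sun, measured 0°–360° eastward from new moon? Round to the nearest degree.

66°

cos θ = 1 − 2f = 0.400, giving a principal value of 66.4°.
Waxing ⇒ before full, so θ = 66.4°.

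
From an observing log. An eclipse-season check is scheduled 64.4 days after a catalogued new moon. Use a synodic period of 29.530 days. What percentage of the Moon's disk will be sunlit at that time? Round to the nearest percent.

29%

64.4/29.530 = 2.181 lunations, so 2 complete cycles and 5.34 d into the next.
The Moon has covered 5.34/29.530 of its cycle, so θ ≈ 360° × 5.34/29.530 = 65.1°.
cos 65.1° = 0.421, so f = (1 − 0.421)/2 = 0.289, so 29%.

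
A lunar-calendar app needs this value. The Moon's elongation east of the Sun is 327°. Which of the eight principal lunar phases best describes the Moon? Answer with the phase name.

327° lies in the waning crescent sector of the 8-phase cycle.

waning crescent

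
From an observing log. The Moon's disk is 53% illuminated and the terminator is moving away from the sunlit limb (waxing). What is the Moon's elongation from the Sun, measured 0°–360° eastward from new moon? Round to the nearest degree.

93°

From f = (1 − cos θ)/2: cos θ = 1 − 2×0.53 = -0.060; arccos → 93.4°.
The Moon is waxing (0°–180°), so θ = 93.4° directly.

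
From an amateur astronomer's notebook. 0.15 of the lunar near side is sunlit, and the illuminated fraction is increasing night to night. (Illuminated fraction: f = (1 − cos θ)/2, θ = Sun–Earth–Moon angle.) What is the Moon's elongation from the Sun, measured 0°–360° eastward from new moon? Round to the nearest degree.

From f = (1 − cos θ)/2: cos θ = 1 − 2×0.15 = 0.700; arccos → 45.6°.
Waxing ⇒ before full, so θ = 45.6°.

46°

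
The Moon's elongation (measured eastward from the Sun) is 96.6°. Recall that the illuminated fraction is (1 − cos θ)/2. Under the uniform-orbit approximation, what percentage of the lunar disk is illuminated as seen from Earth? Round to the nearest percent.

cos 96.6° = (-0.115), so f = (1 − (-0.115))/2 = 0.557, i.e. 56%.

56%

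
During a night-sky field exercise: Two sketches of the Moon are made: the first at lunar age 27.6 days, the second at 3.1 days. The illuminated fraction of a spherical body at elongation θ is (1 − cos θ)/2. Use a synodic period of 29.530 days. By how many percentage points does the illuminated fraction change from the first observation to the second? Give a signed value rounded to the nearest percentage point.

+6 pp

First observation: θ = 360°·27.6/29.530 = 336.5°, so f = 0.042.
Second observation: θ = 37.8°, f = 0.105.
Δf = 0.105 − 0.042 = +0.063, i.e. +6 pp.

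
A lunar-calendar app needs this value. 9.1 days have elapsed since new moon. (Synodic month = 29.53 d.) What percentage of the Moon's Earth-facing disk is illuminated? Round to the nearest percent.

Elongation θ = 360° × 9.1/29.53 ≈ 110.9°.
With cos θ = (-0.357), the lit fraction is (1 − (-0.357))/2 ≈ 0.679, so 68%.

68%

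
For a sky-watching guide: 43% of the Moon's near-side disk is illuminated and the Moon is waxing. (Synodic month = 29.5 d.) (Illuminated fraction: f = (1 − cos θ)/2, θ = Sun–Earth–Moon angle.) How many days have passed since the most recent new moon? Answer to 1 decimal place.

6.7 days

From f = (1 − cos θ)/2: cos θ = 1 − 2×0.43 = 0.140; arccos → 82.0°.
Before full moon the principal value applies: θ = 82.0°.
At 360°/29.5 d per day, 82.0° corresponds to 6.72 days.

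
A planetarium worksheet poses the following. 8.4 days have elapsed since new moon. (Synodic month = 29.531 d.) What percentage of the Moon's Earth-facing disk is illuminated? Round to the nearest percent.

Phase angle: θ = 360°·(8.4 d)/(29.531 d) = 102.4°.
Illuminated fraction = (1 − cos 102.4°)/2 = (1 − (-0.215))/2 ≈ 0.607, so 61%.

61%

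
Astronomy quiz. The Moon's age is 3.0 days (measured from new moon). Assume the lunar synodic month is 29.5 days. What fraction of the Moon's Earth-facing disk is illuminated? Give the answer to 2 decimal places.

0.10

The Moon has covered 3.0/29.5 of its cycle, so θ ≈ 360° × 3.0/29.5 = 36.6°.
cos 36.6° = 0.803, so f = (1 − 0.803)/2 = 0.099.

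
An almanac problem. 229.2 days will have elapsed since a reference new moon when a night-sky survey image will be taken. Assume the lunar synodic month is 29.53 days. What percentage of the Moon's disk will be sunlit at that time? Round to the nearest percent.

229.2/29.53 = 7.762 lunations, so 7 complete cycles and 22.49 d into the next.
Phase angle: θ = 360°·(22.49 d)/(29.53 d) = 274.2°.
Illuminated fraction = (1 − cos 274.2°)/2 = (1 − 0.073)/2 ≈ 0.464, so 46%.

46%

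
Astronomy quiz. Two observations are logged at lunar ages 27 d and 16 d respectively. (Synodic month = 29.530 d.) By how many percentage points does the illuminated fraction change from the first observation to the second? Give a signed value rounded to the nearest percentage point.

First observation: θ = 360°·27/29.530 = 329.2°, so f = 0.071.
Second observation: θ = 195.1°, f = 0.983.
Δf = 0.983 − 0.071 = +0.912, i.e. +91 pp.

+91 percentage points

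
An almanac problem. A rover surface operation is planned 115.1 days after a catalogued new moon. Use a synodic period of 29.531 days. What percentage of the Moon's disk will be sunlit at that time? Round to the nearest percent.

10%

Reduce mod P: 115.1 − 3×29.531 = 26.51 d into the current lunation.
Elongation θ = 360° × 26.51/29.531 ≈ 323.1°.
cos 323.1° = 0.800, so f = (1 − 0.800)/2 = 0.100, so 10%.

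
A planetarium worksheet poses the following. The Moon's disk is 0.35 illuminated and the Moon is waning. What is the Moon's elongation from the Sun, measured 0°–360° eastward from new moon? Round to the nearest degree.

cos θ = 1 − 2f = 0.300, giving a principal value of 72.5°.
Since the Moon is past full (waning), take the reflex angle: θ = 360° − 72.5° = 287.5°.

287°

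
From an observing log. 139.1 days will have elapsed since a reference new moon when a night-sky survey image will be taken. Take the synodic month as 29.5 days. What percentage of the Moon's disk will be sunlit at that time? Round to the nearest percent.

61%

139.1/29.5 = 4.715 lunations, so 4 complete cycles and 21.10 d into the next.
Elongation θ = 360° × 21.10/29.5 ≈ 257.5°.
cos 257.5° = (-0.217), so f = (1 − (-0.217))/2 = 0.608, so 61%.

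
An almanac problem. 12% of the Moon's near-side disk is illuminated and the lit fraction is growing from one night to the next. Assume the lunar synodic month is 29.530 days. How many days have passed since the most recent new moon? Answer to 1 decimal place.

Invert f = (1 − cos θ)/2 to get cos θ = 1 − 2(0.12) = 0.760, hence θ₀ = arccos 0.760 = 40.5°.
The Moon is waxing (0°–180°), so θ = 40.5° directly.
Age = 29.530 × 40.5°/360° ≈ 3.33 days.

3.3 days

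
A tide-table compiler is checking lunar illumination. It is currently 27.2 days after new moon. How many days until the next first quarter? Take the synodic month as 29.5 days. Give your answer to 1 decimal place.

First quarter occurs at elongation 90°, i.e. at age 29.5 × 90/360 = 7.375 d.
This lunation's first quarter (7.375 d) has passed, so add one period: 36.875 − 27.2 = 9.675 days.

9.7 days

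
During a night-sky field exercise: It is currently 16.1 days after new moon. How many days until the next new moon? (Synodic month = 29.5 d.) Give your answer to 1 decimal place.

One full lunation from the last new moon is 29.5 d; remaining = 29.5 − 16.1 = 13.400 d.

13.4 days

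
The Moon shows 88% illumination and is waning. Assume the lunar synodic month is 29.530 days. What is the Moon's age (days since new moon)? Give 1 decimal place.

From f = (1 − cos θ)/2: cos θ = 1 − 2×0.88 = -0.760; arccos → 139.5°.
Waning ⇒ past full, so θ = 360° − 139.5° = 220.5°.
Age = 29.530 × 220.5°/360° ≈ 18.09 days.

18.1 days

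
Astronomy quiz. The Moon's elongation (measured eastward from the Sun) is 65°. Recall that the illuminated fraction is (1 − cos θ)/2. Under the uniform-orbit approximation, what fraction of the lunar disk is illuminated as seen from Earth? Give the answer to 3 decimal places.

cos 65° = 0.423, so f = (1 − 0.423)/2 = 0.289.

0.289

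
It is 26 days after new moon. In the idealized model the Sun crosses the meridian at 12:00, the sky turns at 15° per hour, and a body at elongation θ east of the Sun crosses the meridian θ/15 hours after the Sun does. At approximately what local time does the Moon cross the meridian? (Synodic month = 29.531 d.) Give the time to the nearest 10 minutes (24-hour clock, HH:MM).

09:10

The Moon has covered 26/29.531 of its cycle, so θ ≈ 360° × 26/29.531 = 317.0°.
Delay after the Sun = 317.0° / (15°/h) ≈ 21.13 h.
12:00 + 21.130 h ≈ 09:08 → 09:10 to the nearest ten minutes.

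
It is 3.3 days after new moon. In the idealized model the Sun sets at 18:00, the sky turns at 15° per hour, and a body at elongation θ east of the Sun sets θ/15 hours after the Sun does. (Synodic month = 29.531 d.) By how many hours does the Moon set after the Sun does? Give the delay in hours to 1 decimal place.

2.7 h

Phase angle: θ = 360°·(3.3 d)/(29.531 d) = 40.2°.
At 15° of sky rotation per hour, 40.2° corresponds to a 2.68 h lag.
So the Moon sets 2.68 h after the Sun.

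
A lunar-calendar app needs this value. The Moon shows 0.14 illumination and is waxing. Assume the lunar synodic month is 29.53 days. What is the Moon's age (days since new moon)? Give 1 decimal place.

3.6 days

From f = (1 − cos θ)/2: cos θ = 1 − 2×0.14 = 0.720; arccos → 43.9°.
Before full moon the principal value applies: θ = 43.9°.
At 360°/29.53 d per day, 43.9° corresponds to 3.60 days.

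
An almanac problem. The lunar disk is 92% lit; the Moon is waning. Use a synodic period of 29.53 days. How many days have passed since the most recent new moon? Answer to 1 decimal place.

17.5 days

From f = (1 − cos θ)/2: cos θ = 1 − 2×0.92 = -0.840; arccos → 147.1°.
Waning ⇒ past full, so θ = 360° − 147.1° = 212.9°.
Age = 29.53 × 212.9°/360° ≈ 17.46 days.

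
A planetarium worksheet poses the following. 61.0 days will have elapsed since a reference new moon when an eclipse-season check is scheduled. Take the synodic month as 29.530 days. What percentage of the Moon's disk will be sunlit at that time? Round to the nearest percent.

4%

61.0 d spans 2 complete synodic months (2 × 29.530 = 59.06 d) plus 1.94 d.
Elongation θ = 360° × 1.94/29.530 ≈ 23.7°.
With cos θ = 0.916, the lit fraction is (1 − 0.916)/2 ≈ 0.042, so 4%.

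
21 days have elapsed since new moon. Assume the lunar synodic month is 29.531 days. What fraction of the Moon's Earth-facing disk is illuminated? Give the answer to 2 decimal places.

0.62

Elongation θ = 360° × 21/29.531 ≈ 256.0°.
Illuminated fraction = (1 − cos 256.0°)/2 = (1 − (-0.242))/2 ≈ 0.621.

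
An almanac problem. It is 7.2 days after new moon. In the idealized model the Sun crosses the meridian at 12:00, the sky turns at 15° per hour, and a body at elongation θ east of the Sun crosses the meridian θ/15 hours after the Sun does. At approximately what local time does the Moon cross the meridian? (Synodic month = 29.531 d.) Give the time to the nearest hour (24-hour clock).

18:00

The Moon has covered 7.2/29.531 of its cycle, so θ ≈ 360° × 7.2/29.531 = 87.8°.
Delay after the Sun = 87.8° / (15°/h) ≈ 5.85 h.
12:00 + 5.85 h ≈ 17:51 → 18:00 to the nearest hour.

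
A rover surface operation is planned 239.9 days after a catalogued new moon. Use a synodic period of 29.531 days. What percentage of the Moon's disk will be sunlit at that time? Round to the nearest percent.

14%

Reduce mod P: 239.9 − 8×29.531 = 3.65 d into the current lunation.
Elongation θ = 360° × 3.65/29.531 ≈ 44.5°.
cos 44.5° = 0.713, so f = (1 − 0.713)/2 = 0.143, so 14%.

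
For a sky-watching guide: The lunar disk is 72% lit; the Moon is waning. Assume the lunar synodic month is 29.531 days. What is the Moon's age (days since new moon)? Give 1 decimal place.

cos θ = 1 − 2f = -0.440, giving a principal value of 116.1°.
Waning ⇒ past full, so θ = 360° − 116.1° = 243.9°.
That fraction of the synodic month is 243.9/360 × 29.531 d ≈ 20.01 d.

20.0 days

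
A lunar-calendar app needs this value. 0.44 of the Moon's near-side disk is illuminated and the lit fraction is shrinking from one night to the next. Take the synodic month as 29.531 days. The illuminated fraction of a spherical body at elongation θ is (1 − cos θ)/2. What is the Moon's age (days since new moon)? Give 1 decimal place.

22.7 days

Invert f = (1 − cos θ)/2 to get cos θ = 1 − 2(0.44) = 0.120, hence θ₀ = arccos 0.120 = 83.1°.
Since the Moon is past full (waning), take the reflex angle: θ = 360° − 83.1° = 276.9°.
At 360°/29.531 d per day, 276.9° corresponds to 22.71 days.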